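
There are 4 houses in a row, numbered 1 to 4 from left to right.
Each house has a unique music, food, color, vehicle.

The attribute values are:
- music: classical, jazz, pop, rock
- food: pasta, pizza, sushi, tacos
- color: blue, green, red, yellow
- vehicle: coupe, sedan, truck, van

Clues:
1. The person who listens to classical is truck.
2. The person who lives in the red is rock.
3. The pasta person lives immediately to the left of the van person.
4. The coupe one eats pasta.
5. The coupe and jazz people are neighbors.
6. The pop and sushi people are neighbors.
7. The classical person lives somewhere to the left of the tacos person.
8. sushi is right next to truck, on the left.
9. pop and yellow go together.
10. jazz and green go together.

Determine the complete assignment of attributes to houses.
Solution:

House | Music | Food | Color | Vehicle
--------------------------------------
  1   | pop | pasta | yellow | coupe
  2   | jazz | sushi | green | van
  3   | classical | pizza | blue | truck
  4   | rock | tacos | red | sedan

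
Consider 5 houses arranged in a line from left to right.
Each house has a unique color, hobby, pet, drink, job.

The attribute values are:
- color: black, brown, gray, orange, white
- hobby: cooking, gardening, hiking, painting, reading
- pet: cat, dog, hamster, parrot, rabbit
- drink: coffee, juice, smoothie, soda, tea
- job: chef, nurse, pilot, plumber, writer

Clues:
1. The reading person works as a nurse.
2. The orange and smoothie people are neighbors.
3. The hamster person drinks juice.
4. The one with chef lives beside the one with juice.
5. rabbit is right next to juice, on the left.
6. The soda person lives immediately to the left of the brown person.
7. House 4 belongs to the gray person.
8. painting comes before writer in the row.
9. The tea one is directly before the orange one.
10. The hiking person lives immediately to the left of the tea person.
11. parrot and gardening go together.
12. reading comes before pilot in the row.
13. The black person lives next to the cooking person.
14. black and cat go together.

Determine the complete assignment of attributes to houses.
Solution:

House | Color | Hobby | Pet | Drink | Job
-----------------------------------------
  1   | black | hiking | cat | soda | plumber
  2   | brown | cooking | rabbit | tea | chef
  3   | orange | reading | hamster | juice | nurse
  4   | gray | painting | dog | smoothie | pilot
  5   | white | gardening | parrot | coffee | writer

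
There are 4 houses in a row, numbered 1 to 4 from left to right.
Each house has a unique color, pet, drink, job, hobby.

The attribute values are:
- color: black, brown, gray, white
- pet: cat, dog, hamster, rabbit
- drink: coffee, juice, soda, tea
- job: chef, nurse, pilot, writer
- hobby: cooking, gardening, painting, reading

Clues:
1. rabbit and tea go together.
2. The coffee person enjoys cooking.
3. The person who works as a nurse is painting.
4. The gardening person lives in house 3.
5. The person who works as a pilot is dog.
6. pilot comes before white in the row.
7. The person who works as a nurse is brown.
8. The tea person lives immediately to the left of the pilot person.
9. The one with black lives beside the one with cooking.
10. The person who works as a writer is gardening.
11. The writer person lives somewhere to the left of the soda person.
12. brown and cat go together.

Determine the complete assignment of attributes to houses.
Solution:

House | Color | Pet | Drink | Job | Hobby
-----------------------------------------
  1   | black | rabbit | tea | chef | reading
  2   | gray | dog | coffee | pilot | cooking
  3   | white | hamster | juice | writer | gardening
  4   | brown | cat | soda | nurse | painting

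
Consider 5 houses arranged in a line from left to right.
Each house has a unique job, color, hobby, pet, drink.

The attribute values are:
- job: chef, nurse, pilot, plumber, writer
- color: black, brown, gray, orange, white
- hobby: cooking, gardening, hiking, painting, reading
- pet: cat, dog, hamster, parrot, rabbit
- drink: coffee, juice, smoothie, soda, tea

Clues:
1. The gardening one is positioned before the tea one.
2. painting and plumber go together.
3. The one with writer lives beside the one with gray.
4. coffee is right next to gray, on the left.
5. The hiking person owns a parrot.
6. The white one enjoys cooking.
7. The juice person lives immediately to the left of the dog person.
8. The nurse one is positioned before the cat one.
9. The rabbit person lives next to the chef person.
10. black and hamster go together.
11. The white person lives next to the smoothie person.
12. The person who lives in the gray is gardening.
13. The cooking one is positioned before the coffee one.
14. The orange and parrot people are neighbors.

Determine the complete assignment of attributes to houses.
Solution:

House | Job | Color | Hobby | Pet | Drink
-----------------------------------------
  1   | nurse | white | cooking | rabbit | juice
  2   | chef | orange | reading | dog | smoothie
  3   | writer | brown | hiking | parrot | coffee
  4   | pilot | gray | gardening | cat | soda
  5   | plumber | black | painting | hamster | tea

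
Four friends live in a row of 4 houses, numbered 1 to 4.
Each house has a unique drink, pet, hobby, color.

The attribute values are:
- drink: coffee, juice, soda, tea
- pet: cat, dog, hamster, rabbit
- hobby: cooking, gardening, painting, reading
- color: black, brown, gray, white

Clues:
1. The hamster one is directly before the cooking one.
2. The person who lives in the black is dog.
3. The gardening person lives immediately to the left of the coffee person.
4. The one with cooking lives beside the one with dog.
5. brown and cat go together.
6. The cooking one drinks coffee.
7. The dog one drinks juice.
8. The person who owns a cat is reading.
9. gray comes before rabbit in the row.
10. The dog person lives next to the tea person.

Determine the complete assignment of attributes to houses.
Solution:

House | Drink | Pet | Hobby | Color
-----------------------------------
  1   | soda | hamster | gardening | gray
  2   | coffee | rabbit | cooking | white
  3   | juice | dog | painting | black
  4   | tea | cat | reading | brown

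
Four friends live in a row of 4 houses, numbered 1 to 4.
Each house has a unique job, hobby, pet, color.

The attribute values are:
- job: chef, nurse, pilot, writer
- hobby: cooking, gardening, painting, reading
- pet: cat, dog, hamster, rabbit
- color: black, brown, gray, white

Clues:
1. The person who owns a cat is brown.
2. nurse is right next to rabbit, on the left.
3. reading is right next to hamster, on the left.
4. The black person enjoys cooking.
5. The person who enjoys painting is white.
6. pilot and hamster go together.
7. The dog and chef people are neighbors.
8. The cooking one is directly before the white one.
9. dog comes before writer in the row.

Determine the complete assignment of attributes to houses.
Solution:

House | Job | Hobby | Pet | Color
---------------------------------
  1   | nurse | cooking | dog | black
  2   | chef | painting | rabbit | white
  3   | writer | reading | cat | brown
  4   | pilot | gardening | hamster | gray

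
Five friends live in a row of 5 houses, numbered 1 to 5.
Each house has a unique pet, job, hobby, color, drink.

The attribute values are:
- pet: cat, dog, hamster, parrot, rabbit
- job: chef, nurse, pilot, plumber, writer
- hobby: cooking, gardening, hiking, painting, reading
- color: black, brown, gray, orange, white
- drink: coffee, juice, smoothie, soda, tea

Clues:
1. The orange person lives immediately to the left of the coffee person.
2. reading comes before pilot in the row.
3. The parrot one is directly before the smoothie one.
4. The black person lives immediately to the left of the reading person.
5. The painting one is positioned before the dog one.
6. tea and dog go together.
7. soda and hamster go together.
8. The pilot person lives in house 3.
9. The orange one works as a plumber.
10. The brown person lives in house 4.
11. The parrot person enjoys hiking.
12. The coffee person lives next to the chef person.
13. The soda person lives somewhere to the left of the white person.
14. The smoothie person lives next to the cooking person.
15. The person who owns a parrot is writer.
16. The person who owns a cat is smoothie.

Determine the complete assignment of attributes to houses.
Solution:

House | Pet | Job | Hobby | Color | Drink
-----------------------------------------
  1   | parrot | writer | hiking | black | juice
  2   | cat | plumber | reading | orange | smoothie
  3   | rabbit | pilot | cooking | gray | coffee
  4   | hamster | chef | painting | brown | soda
  5   | dog | nurse | gardening | white | tea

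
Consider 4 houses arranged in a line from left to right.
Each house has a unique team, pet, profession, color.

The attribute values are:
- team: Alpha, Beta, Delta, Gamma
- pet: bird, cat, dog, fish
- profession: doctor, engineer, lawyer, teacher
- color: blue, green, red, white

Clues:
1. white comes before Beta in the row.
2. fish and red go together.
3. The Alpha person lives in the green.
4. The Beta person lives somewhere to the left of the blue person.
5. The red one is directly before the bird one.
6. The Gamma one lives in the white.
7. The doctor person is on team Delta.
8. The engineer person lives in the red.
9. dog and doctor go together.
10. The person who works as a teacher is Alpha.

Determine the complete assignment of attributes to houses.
Solution:

House | Team | Pet | Profession | Color
---------------------------------------
  1   | Gamma | cat | lawyer | white
  2   | Beta | fish | engineer | red
  3   | Alpha | bird | teacher | green
  4   | Delta | dog | doctor | blue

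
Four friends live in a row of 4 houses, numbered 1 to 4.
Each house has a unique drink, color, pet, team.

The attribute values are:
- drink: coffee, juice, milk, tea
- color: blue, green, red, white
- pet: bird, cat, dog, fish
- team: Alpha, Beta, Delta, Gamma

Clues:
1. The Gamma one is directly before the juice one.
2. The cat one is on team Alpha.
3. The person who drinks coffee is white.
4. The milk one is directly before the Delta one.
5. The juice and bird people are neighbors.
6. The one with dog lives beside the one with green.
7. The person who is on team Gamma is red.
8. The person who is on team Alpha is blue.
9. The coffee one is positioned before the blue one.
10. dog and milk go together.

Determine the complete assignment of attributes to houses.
Solution:

House | Drink | Color | Pet | Team
----------------------------------
  1   | milk | red | dog | Gamma
  2   | juice | green | fish | Delta
  3   | coffee | white | bird | Beta
  4   | tea | blue | cat | Alpha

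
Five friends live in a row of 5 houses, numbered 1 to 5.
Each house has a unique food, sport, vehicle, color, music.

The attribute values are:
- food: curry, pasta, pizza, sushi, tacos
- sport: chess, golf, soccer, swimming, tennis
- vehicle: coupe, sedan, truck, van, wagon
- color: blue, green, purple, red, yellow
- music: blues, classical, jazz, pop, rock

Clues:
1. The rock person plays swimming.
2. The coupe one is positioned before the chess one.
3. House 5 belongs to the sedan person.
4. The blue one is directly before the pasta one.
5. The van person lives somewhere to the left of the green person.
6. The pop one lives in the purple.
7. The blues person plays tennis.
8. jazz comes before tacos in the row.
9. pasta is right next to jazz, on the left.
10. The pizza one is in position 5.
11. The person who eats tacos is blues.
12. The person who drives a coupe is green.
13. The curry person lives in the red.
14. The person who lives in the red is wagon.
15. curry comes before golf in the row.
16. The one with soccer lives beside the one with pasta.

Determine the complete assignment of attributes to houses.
Solution:

House | Food | Sport | Vehicle | Color | Music
----------------------------------------------
  1   | sushi | soccer | van | blue | classical
  2   | pasta | swimming | coupe | green | rock
  3   | curry | chess | wagon | red | jazz
  4   | tacos | tennis | truck | yellow | blues
  5   | pizza | golf | sedan | purple | pop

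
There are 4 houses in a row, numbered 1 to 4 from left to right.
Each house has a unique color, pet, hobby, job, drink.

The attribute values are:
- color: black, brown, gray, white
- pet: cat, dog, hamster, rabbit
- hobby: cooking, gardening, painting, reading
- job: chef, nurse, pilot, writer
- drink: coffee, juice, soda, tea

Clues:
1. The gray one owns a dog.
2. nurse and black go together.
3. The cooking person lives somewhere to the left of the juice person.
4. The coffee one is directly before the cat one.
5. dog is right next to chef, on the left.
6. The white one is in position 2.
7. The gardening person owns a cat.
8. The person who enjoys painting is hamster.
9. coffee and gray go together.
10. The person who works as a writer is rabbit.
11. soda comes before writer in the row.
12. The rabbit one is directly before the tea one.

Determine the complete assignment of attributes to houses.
Solution:

House | Color | Pet | Hobby | Job | Drink
-----------------------------------------
  1   | gray | dog | cooking | pilot | coffee
  2   | white | cat | gardening | chef | soda
  3   | brown | rabbit | reading | writer | juice
  4   | black | hamster | painting | nurse | tea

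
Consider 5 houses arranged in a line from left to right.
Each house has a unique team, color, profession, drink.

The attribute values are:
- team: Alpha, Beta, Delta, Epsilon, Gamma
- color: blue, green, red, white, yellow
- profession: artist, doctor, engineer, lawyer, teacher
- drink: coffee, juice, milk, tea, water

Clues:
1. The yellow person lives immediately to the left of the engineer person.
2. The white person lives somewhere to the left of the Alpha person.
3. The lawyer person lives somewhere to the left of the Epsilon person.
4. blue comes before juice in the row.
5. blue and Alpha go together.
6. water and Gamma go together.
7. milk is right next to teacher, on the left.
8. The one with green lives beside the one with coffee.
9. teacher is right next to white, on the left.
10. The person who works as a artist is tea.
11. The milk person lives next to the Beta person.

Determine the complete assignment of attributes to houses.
Solution:

House | Team | Color | Profession | Drink
-----------------------------------------
  1   | Delta | green | lawyer | milk
  2   | Beta | yellow | teacher | coffee
  3   | Gamma | white | engineer | water
  4   | Alpha | blue | artist | tea
  5   | Epsilon | red | doctor | juice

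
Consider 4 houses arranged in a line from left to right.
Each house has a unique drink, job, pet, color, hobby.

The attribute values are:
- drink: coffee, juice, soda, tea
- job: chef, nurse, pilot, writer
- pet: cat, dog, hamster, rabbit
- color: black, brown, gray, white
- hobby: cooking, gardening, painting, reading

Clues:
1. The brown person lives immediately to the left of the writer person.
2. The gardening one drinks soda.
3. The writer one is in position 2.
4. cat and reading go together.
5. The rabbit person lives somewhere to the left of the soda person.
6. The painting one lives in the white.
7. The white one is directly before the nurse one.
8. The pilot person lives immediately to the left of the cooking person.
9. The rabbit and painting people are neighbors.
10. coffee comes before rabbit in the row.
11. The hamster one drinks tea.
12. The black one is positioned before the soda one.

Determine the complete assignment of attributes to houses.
Solution:

House | Drink | Job | Pet | Color | Hobby
-----------------------------------------
  1   | coffee | pilot | cat | brown | reading
  2   | juice | writer | rabbit | black | cooking
  3   | tea | chef | hamster | white | painting
  4   | soda | nurse | dog | gray | gardening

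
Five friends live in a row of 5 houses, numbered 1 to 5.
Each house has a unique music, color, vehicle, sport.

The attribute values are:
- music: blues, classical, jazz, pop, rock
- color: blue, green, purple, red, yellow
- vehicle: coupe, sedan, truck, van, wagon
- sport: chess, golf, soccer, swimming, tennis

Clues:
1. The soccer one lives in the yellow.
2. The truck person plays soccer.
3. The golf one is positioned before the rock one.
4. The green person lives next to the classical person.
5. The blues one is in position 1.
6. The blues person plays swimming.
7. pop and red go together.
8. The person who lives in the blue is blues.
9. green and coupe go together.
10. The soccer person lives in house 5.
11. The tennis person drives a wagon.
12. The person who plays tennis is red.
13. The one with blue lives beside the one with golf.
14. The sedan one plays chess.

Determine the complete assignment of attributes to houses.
Solution:

House | Music | Color | Vehicle | Sport
---------------------------------------
  1   | blues | blue | van | swimming
  2   | jazz | green | coupe | golf
  3   | classical | purple | sedan | chess
  4   | pop | red | wagon | tennis
  5   | rock | yellow | truck | soccer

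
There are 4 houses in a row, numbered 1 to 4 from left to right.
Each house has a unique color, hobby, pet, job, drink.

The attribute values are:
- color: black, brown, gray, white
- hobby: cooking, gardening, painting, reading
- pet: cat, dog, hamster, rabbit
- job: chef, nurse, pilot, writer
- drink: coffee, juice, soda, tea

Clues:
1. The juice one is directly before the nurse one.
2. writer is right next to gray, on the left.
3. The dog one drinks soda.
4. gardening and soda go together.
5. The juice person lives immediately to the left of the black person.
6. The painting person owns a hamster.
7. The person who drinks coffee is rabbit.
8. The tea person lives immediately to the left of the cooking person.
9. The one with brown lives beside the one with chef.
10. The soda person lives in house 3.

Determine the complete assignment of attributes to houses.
Solution:

House | Color | Hobby | Pet | Job | Drink
-----------------------------------------
  1   | brown | painting | hamster | writer | tea
  2   | gray | cooking | cat | chef | juice
  3   | black | gardening | dog | nurse | soda
  4   | white | reading | rabbit | pilot | coffee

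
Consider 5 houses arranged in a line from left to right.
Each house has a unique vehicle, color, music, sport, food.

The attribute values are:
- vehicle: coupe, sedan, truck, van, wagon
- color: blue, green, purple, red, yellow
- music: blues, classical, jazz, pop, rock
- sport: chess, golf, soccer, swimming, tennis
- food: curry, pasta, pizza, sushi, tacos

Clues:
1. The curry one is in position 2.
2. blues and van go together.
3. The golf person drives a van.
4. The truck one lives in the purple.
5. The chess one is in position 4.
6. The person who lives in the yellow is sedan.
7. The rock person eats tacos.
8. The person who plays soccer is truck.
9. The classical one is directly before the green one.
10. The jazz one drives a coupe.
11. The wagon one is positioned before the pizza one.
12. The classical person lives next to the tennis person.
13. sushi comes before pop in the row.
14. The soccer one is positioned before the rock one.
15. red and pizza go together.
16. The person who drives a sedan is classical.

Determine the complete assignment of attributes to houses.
Solution:

House | Vehicle | Color | Music | Sport | Food
----------------------------------------------
  1   | sedan | yellow | classical | swimming | sushi
  2   | coupe | green | jazz | tennis | curry
  3   | truck | purple | pop | soccer | pasta
  4   | wagon | blue | rock | chess | tacos
  5   | van | red | blues | golf | pizza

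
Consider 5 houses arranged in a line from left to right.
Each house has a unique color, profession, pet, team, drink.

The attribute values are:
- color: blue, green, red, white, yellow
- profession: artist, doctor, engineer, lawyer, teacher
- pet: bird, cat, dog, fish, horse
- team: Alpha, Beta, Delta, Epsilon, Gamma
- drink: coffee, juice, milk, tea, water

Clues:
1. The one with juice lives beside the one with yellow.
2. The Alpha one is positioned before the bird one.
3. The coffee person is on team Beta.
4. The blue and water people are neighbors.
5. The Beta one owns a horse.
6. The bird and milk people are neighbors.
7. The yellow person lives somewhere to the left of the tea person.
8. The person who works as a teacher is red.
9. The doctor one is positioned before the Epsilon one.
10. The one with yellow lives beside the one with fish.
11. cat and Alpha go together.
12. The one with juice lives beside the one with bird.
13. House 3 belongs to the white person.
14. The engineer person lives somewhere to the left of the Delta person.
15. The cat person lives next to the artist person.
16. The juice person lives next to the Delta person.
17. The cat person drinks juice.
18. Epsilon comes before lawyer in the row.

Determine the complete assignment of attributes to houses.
Solution:

House | Color | Profession | Pet | Team | Drink
-----------------------------------------------
  1   | blue | engineer | cat | Alpha | juice
  2   | yellow | artist | bird | Delta | water
  3   | white | doctor | fish | Gamma | milk
  4   | red | teacher | dog | Epsilon | tea
  5   | green | lawyer | horse | Beta | coffee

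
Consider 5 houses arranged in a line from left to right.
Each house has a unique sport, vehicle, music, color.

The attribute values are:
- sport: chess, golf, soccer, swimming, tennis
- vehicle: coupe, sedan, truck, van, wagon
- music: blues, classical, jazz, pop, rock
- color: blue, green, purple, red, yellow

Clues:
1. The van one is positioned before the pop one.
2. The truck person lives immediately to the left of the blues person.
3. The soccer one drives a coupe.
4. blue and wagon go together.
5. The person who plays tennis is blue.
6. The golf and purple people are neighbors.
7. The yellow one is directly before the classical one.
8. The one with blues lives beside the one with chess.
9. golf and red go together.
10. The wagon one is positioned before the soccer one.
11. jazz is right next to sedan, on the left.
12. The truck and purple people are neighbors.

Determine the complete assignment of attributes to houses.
Solution:

House | Sport | Vehicle | Music | Color
---------------------------------------
  1   | golf | truck | jazz | red
  2   | swimming | sedan | blues | purple
  3   | chess | van | rock | yellow
  4   | tennis | wagon | classical | blue
  5   | soccer | coupe | pop | green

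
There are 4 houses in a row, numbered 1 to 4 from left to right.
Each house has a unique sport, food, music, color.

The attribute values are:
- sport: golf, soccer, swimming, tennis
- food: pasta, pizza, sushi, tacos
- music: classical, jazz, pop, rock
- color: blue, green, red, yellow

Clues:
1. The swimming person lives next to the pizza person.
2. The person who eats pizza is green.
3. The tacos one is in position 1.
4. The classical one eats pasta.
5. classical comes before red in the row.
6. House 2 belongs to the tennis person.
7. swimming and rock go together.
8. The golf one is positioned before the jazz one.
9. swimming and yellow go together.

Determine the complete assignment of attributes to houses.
Solution:

House | Sport | Food | Music | Color
------------------------------------
  1   | swimming | tacos | rock | yellow
  2   | tennis | pizza | pop | green
  3   | golf | pasta | classical | blue
  4   | soccer | sushi | jazz | red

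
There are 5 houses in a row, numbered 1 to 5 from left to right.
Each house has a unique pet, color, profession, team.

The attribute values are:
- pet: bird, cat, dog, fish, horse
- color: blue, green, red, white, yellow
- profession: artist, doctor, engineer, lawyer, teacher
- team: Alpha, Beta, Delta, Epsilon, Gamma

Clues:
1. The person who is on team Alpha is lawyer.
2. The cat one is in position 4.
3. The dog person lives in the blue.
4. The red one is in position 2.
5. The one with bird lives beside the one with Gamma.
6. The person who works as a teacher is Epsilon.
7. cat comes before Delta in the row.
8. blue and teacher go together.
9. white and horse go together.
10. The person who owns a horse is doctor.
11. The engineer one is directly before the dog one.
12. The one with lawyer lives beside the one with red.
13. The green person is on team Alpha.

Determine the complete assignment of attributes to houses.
Solution:

House | Pet | Color | Profession | Team
---------------------------------------
  1   | bird | green | lawyer | Alpha
  2   | fish | red | engineer | Gamma
  3   | dog | blue | teacher | Epsilon
  4   | cat | yellow | artist | Beta
  5   | horse | white | doctor | Delta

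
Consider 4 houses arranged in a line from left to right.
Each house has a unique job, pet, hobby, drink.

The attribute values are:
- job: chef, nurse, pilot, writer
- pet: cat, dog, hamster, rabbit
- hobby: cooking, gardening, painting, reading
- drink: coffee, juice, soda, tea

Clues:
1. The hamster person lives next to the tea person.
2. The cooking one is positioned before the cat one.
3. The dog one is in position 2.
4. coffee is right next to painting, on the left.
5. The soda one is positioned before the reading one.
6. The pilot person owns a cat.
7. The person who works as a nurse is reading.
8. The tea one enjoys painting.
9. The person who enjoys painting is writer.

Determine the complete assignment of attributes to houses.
Solution:

House | Job | Pet | Hobby | Drink
---------------------------------
  1   | chef | hamster | cooking | coffee
  2   | writer | dog | painting | tea
  3   | pilot | cat | gardening | soda
  4   | nurse | rabbit | reading | juice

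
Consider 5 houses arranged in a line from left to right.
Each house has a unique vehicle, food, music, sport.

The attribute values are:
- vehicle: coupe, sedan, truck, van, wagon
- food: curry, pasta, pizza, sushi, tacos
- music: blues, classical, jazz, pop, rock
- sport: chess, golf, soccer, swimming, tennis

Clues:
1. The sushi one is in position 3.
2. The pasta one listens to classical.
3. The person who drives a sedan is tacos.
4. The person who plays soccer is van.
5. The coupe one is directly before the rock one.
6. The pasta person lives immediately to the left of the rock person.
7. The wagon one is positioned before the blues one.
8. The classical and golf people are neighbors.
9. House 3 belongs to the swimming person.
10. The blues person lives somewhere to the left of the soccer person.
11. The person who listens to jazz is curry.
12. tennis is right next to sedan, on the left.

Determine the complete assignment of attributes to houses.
Solution:

House | Vehicle | Food | Music | Sport
--------------------------------------
  1   | coupe | pasta | classical | tennis
  2   | sedan | tacos | rock | golf
  3   | wagon | sushi | pop | swimming
  4   | truck | pizza | blues | chess
  5   | van | curry | jazz | soccer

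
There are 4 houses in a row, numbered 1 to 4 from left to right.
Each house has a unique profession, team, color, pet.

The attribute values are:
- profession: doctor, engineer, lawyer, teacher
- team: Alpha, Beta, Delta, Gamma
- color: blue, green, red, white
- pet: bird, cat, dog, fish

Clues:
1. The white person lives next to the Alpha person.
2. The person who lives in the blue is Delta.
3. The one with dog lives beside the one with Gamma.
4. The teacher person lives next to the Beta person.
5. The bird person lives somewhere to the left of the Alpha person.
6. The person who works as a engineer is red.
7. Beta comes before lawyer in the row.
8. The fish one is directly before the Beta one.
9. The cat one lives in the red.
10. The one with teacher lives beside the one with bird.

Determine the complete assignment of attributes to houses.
Solution:

House | Profession | Team | Color | Pet
---------------------------------------
  1   | teacher | Delta | blue | fish
  2   | doctor | Beta | white | bird
  3   | lawyer | Alpha | green | dog
  4   | engineer | Gamma | red | cat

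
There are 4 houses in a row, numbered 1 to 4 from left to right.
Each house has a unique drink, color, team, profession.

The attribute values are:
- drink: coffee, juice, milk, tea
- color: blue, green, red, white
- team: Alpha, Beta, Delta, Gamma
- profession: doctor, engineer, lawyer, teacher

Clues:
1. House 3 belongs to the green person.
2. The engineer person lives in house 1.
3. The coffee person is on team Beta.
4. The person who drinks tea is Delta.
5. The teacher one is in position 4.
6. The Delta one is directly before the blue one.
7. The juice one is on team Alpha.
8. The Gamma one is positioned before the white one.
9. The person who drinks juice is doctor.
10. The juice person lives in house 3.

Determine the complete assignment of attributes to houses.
Solution:

House | Drink | Color | Team | Profession
-----------------------------------------
  1   | tea | red | Delta | engineer
  2   | milk | blue | Gamma | lawyer
  3   | juice | green | Alpha | doctor
  4   | coffee | white | Beta | teacher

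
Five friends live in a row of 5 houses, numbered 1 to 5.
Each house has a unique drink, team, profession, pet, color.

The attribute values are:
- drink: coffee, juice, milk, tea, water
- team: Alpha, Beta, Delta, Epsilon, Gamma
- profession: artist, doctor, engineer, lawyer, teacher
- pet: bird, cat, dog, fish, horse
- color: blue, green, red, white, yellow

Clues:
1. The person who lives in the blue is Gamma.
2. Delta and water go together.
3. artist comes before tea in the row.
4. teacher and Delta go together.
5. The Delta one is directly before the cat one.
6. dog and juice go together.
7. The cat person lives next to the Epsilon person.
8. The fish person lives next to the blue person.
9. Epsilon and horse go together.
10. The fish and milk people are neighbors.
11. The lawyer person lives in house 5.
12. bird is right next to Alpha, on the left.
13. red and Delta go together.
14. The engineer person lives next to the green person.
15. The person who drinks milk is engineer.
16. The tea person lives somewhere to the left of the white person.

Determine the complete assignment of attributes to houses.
Solution:

House | Drink | Team | Profession | Pet | Color
-----------------------------------------------
  1   | water | Delta | teacher | fish | red
  2   | milk | Gamma | engineer | cat | blue
  3   | coffee | Epsilon | artist | horse | green
  4   | tea | Beta | doctor | bird | yellow
  5   | juice | Alpha | lawyer | dog | white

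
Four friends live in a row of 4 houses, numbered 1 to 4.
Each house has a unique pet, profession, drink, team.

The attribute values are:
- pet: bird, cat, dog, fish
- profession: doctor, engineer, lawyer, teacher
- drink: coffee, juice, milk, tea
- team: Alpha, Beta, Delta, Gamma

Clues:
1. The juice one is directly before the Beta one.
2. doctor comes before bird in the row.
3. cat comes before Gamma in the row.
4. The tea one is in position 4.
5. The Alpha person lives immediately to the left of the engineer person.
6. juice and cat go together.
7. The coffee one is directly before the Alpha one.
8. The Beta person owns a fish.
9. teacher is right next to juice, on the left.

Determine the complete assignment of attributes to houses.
Solution:

House | Pet | Profession | Drink | Team
---------------------------------------
  1   | dog | teacher | coffee | Delta
  2   | cat | doctor | juice | Alpha
  3   | fish | engineer | milk | Beta
  4   | bird | lawyer | tea | Gamma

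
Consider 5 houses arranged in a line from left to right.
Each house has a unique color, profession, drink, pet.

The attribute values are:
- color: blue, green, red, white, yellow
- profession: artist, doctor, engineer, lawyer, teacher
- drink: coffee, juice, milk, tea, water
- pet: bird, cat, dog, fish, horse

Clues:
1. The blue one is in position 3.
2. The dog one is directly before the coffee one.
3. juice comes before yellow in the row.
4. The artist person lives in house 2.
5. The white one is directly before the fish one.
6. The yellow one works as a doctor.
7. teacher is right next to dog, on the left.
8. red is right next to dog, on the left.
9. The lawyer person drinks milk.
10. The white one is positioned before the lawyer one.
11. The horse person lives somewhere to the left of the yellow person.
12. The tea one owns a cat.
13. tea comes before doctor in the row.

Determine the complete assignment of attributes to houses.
Solution:

House | Color | Profession | Drink | Pet
----------------------------------------
  1   | red | teacher | tea | cat
  2   | white | artist | juice | dog
  3   | blue | engineer | coffee | fish
  4   | green | lawyer | milk | horse
  5   | yellow | doctor | water | bird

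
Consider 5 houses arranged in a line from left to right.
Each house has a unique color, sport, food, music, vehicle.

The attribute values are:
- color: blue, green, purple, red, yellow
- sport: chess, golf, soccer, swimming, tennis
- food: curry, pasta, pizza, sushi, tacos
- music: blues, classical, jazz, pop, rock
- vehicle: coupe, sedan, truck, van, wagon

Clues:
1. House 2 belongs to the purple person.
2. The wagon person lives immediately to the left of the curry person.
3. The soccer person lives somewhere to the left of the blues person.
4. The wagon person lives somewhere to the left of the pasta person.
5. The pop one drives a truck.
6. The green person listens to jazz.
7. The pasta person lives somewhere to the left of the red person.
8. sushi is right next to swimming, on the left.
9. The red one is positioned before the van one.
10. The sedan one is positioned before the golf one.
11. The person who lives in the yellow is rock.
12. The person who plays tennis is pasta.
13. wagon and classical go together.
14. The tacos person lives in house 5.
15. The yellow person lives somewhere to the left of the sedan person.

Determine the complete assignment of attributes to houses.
Solution:

House | Color | Sport | Food | Music | Vehicle
----------------------------------------------
  1   | blue | soccer | sushi | classical | wagon
  2   | purple | swimming | curry | pop | truck
  3   | yellow | tennis | pasta | rock | coupe
  4   | red | chess | pizza | blues | sedan
  5   | green | golf | tacos | jazz | van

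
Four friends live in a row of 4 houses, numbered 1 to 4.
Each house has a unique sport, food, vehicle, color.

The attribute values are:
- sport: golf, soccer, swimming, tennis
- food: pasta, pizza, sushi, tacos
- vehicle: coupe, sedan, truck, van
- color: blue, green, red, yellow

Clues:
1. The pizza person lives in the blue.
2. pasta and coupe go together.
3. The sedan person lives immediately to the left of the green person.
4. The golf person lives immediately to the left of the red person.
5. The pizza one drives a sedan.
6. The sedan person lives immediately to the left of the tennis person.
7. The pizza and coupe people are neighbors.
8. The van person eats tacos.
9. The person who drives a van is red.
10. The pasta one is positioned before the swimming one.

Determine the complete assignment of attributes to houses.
Solution:

House | Sport | Food | Vehicle | Color
--------------------------------------
  1   | soccer | pizza | sedan | blue
  2   | tennis | pasta | coupe | green
  3   | golf | sushi | truck | yellow
  4   | swimming | tacos | van | red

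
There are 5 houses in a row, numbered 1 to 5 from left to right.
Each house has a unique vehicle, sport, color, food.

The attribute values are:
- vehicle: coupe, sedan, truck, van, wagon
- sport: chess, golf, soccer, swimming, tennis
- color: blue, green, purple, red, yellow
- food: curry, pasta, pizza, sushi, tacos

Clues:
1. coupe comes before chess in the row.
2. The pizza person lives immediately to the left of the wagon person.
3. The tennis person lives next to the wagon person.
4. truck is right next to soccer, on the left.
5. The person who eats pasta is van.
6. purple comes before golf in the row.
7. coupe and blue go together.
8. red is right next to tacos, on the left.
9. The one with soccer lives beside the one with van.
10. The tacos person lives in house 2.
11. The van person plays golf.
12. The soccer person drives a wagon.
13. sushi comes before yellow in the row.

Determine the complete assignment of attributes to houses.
Solution:

House | Vehicle | Sport | Color | Food
--------------------------------------
  1   | truck | tennis | red | pizza
  2   | wagon | soccer | purple | tacos
  3   | van | golf | green | pasta
  4   | coupe | swimming | blue | sushi
  5   | sedan | chess | yellow | curry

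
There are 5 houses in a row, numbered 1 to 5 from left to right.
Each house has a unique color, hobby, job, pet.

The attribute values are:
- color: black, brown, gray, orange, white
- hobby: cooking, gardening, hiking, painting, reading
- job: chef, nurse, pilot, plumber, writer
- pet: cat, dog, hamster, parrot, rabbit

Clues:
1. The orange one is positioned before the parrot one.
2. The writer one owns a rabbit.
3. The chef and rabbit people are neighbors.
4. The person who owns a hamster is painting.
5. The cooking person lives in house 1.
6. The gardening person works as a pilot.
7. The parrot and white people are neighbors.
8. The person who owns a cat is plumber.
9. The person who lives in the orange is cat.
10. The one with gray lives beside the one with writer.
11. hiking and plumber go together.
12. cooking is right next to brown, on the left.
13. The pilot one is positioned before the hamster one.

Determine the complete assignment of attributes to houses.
Solution:

House | Color | Hobby | Job | Pet
---------------------------------
  1   | gray | cooking | chef | dog
  2   | brown | reading | writer | rabbit
  3   | orange | hiking | plumber | cat
  4   | black | gardening | pilot | parrot
  5   | white | painting | nurse | hamster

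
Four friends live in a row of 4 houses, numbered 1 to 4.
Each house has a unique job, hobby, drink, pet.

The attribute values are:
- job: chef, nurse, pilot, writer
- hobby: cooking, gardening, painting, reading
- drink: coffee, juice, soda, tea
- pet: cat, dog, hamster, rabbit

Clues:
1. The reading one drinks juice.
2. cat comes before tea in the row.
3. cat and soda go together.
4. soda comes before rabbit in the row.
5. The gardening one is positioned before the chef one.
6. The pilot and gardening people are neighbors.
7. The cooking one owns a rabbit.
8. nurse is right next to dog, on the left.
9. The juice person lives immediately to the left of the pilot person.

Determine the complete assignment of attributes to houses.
Solution:

House | Job | Hobby | Drink | Pet
---------------------------------
  1   | nurse | reading | juice | hamster
  2   | pilot | painting | coffee | dog
  3   | writer | gardening | soda | cat
  4   | chef | cooking | tea | rabbit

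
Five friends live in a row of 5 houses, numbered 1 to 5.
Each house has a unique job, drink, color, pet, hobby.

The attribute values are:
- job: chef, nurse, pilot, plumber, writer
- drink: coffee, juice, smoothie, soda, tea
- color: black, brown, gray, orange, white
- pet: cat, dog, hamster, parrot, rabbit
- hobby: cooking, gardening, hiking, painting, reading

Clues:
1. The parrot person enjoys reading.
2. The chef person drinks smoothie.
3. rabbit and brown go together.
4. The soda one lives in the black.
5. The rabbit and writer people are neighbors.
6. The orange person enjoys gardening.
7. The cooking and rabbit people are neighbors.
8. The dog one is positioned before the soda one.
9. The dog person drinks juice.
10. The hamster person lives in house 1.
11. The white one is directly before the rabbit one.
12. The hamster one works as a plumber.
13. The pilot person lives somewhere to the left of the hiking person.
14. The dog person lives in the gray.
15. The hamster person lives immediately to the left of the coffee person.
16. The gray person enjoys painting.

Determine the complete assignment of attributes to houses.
Solution:

House | Job | Drink | Color | Pet | Hobby
-----------------------------------------
  1   | plumber | tea | orange | hamster | gardening
  2   | pilot | coffee | white | cat | cooking
  3   | chef | smoothie | brown | rabbit | hiking
  4   | writer | juice | gray | dog | painting
  5   | nurse | soda | black | parrot | reading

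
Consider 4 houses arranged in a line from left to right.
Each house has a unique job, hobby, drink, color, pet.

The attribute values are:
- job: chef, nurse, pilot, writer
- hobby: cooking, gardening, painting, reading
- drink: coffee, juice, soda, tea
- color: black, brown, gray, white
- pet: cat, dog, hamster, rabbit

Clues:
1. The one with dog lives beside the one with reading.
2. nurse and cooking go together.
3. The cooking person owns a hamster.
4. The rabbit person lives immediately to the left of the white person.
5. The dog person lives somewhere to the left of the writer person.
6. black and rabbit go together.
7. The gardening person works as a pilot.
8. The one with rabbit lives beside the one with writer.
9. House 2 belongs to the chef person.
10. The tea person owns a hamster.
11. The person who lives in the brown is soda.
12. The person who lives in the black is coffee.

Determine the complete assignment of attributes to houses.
Solution:

House | Job | Hobby | Drink | Color | Pet
-----------------------------------------
  1   | pilot | gardening | soda | brown | dog
  2   | chef | reading | coffee | black | rabbit
  3   | writer | painting | juice | white | cat
  4   | nurse | cooking | tea | gray | hamster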